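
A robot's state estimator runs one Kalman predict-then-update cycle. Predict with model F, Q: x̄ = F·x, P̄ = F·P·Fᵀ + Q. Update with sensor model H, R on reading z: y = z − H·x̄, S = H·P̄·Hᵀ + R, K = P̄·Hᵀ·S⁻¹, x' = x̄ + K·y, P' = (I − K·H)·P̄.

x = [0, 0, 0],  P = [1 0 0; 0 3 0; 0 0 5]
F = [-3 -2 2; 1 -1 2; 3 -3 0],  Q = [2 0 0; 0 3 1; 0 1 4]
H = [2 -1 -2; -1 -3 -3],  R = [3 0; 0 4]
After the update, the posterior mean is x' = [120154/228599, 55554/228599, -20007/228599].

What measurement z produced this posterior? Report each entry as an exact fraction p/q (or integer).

z = [1, -1]

x̄ = F·x = [0, 0, 0]
P̄ = F·P·Fᵀ + Q = [43 23 9; 23 27 13; 9 13 40]
S = H·P̄·Hᵀ + R = [250 201; 201 1076]
K = P̄·Hᵀ·S⁻¹ = [76359/228599 -43795/228599; 21211/228599 -34343/228599; -46932/228599 -26925/228599]
x' − x̄ = [120154/228599, 55554/228599, -20007/228599] = K·y
y = (KᵀK)⁻¹·Kᵀ·(x' − x̄) = [1, -1]
z = y + H·x̄ = [1, -1] + [0, 0] = [1, -1]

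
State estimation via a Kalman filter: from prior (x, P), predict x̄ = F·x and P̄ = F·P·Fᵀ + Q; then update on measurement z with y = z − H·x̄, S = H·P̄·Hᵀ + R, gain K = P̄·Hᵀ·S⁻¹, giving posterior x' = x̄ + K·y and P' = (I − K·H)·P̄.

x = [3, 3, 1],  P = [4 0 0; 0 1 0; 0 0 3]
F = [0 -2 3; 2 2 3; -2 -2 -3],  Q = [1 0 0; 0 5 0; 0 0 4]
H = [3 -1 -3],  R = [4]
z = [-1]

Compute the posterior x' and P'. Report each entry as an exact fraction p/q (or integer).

x̄ = F·x = [-3, 15, -15]
P̄ = F·P·Fᵀ + Q = [32 23 -23; 23 52 -47; -23 -47 51]
y = z − H·x̄ = [-22]
S = H·P̄·Hᵀ + R = [797]
K = P̄·Hᵀ·S⁻¹ = [142/797; 158/797; -175/797]
x' = x̄ + K·y = [-5515/797, 8479/797, -8105/797]
P' = (I − K·H)·P̄ = [5340/797 -4105/797 6519/797; -4105/797 16480/797 -9809/797; 6519/797 -9809/797 10022/797]

x' = [-5515/797, 8479/797, -8105/797]
P' = [5340/797 -4105/797 6519/797; -4105/797 16480/797 -9809/797; 6519/797 -9809/797 10022/797]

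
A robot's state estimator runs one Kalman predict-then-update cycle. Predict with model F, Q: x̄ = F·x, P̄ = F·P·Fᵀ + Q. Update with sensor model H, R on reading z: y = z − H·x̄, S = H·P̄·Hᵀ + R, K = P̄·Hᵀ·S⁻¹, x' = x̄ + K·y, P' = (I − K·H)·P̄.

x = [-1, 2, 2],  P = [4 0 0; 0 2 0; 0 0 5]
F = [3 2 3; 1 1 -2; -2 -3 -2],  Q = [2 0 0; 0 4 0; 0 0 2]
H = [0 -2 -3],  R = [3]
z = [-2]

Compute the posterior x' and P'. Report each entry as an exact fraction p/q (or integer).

x̄ = F·x = [7, -3, -8]
P̄ = F·P·Fᵀ + Q = [91 -14 -66; -14 30 6; -66 6 56]
y = z − H·x̄ = [-32]
S = H·P̄·Hᵀ + R = [699]
K = P̄·Hᵀ·S⁻¹ = [226/699; -26/233; -60/233]
x' = x̄ + K·y = [-2339/699, 133/233, 56/233]
P' = (I − K·H)·P̄ = [12533/699 2614/233 -1818/233; 2614/233 4962/233 -3282/233; -1818/233 -3282/233 2248/233]

x' = [-2339/699, 133/233, 56/233]
P' = [12533/699 2614/233 -1818/233; 2614/233 4962/233 -3282/233; -1818/233 -3282/233 2248/233]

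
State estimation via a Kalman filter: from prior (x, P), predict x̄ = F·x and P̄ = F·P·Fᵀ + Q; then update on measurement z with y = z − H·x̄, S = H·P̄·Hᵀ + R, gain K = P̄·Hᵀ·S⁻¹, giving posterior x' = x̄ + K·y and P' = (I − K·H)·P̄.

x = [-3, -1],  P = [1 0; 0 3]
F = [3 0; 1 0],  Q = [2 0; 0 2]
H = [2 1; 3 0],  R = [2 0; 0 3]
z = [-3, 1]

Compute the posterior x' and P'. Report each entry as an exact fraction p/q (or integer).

x' = [-53/199, -315/199]
P' = [46/199 -42/199; -42/199 246/199]

x̄ = F·x = [-9, -3]
P̄ = F·P·Fᵀ + Q = [11 3; 3 3]
y = z − H·x̄ = [18, 28]
S = H·P̄·Hᵀ + R = [61 75; 75 102]
K = P̄·Hᵀ·S⁻¹ = [25/199 46/199; 81/199 -42/199]
x' = x̄ + K·y = [-53/199, -315/199]
P' = (I − K·H)·P̄ = [46/199 -42/199; -42/199 246/199]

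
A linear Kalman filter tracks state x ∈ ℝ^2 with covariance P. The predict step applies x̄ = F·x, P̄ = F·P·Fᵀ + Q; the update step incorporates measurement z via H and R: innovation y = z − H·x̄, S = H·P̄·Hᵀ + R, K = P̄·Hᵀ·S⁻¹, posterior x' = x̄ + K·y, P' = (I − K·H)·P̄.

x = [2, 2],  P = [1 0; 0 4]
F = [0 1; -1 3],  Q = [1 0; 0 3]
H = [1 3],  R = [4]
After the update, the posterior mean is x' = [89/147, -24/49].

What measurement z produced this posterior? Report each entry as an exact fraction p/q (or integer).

z = [-1]

x̄ = F·x = [2, 4]
P̄ = F·P·Fᵀ + Q = [5 12; 12 40]
S = H·P̄·Hᵀ + R = [441]
K = P̄·Hᵀ·S⁻¹ = [41/441; 44/147]
x' − x̄ = [-205/147, -220/49] = K·y
y = (KᵀK)⁻¹·Kᵀ·(x' − x̄) = [-15]
z = y + H·x̄ = [-15] + [14] = [-1]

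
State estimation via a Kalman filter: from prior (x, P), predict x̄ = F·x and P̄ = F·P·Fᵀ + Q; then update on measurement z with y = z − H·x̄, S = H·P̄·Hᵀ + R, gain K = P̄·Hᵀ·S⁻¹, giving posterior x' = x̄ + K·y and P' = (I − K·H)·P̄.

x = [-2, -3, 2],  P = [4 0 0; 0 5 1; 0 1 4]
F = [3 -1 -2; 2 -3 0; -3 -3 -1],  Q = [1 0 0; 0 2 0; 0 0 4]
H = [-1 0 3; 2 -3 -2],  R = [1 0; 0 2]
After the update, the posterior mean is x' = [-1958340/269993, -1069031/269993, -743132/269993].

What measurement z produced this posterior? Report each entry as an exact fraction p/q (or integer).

z = [-1, 3]

x̄ = F·x = [-7, 5, 13]
P̄ = F·P·Fᵀ + Q = [62 45 -6; 45 63 24; -6 24 95]
S = H·P̄·Hᵀ + R = [954 -823; -823 993]
K = P̄·Hᵀ·S⁻¹ = [-78617/269993 -64886/269993; -94170/269993 -118017/269993; 63461/269993 -21903/269993]
x' − x̄ = [-68389/269993, -2418996/269993, -4253041/269993] = K·y
y = (KᵀK)⁻¹·Kᵀ·(x' − x̄) = [-47, 58]
z = y + H·x̄ = [-47, 58] + [46, -55] = [-1, 3]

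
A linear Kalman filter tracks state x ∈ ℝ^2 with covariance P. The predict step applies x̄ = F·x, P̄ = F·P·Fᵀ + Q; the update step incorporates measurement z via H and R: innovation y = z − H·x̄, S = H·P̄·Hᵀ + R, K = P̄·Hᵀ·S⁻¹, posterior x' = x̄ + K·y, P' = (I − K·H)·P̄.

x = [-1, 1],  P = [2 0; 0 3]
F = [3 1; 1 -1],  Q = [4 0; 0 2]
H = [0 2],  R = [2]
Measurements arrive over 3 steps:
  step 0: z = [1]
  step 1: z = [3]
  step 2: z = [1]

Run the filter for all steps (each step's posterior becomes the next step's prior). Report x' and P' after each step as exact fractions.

step 0: x̄ = F·x = [-2, -2]
step 0: P̄ = F·P·Fᵀ + Q = [25 3; 3 7]
step 0: y = z − H·x̄ = [5]
step 0: S = H·P̄·Hᵀ + R = [30]
step 0: K = P̄·Hᵀ·S⁻¹ = [1/5; 7/15]
step 0: x' = x̄ + K·y = [-1, 1/3]
step 0: P' = (I − K·H)·P̄ = [119/5 1/5; 1/5 7/15]
step 1: x̄ = F·x = [-8/3, -4/3]
step 1: P̄ = F·P·Fᵀ + Q = [3298/15 1058/15; 1058/15 388/15]
step 1: y = z − H·x̄ = [17/3]
step 1: S = H·P̄·Hᵀ + R = [1582/15]
step 1: K = P̄·Hᵀ·S⁻¹ = [1058/791; 388/791]
step 1: x' = x̄ + K·y = [3886/791, 1144/791]
step 1: P' = (I − K·H)·P̄ = [24666/791 1058/791; 1058/791 388/791]
step 2: x̄ = F·x = [12802/791, 2742/791]
step 2: P̄ = F·P·Fᵀ + Q = [231894/791 71494/791; 71494/791 24520/791]
step 2: y = z − H·x̄ = [-4693/791]
step 2: S = H·P̄·Hᵀ + R = [99662/791]
step 2: K = P̄·Hᵀ·S⁻¹ = [71494/49831; 24520/49831]
step 2: x' = x̄ + K·y = [382320/49831, 27262/49831]
step 2: P' = (I − K·H)·P̄ = [1684862/49831 71494/49831; 71494/49831 24520/49831]

step 0: x' = [-1, 1/3], P' = [119/5 1/5; 1/5 7/15]
step 1: x' = [3886/791, 1144/791], P' = [24666/791 1058/791; 1058/791 388/791]
step 2: x' = [382320/49831, 27262/49831], P' = [1684862/49831 71494/49831; 71494/49831 24520/49831]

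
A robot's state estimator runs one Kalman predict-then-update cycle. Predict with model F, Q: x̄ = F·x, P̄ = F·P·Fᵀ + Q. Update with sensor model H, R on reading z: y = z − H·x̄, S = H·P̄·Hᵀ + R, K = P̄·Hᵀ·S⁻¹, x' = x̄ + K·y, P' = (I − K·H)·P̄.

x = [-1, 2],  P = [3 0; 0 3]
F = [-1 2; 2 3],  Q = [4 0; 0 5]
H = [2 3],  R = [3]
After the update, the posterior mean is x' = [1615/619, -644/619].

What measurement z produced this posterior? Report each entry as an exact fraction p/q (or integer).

z = [2]

x̄ = F·x = [5, 4]
P̄ = F·P·Fᵀ + Q = [19 12; 12 44]
S = H·P̄·Hᵀ + R = [619]
K = P̄·Hᵀ·S⁻¹ = [74/619; 156/619]
x' − x̄ = [-1480/619, -3120/619] = K·y
y = (KᵀK)⁻¹·Kᵀ·(x' − x̄) = [-20]
z = y + H·x̄ = [-20] + [22] = [2]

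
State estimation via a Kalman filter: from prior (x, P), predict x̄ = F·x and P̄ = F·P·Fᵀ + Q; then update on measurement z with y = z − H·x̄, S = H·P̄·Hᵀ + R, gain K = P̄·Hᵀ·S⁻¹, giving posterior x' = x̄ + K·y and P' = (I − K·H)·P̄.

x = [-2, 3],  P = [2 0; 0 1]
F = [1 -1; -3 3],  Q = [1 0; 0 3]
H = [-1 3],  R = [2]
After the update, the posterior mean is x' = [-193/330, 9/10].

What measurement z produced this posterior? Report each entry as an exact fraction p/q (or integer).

x̄ = F·x = [-5, 15]
P̄ = F·P·Fᵀ + Q = [4 -9; -9 30]
S = H·P̄·Hᵀ + R = [330]
K = P̄·Hᵀ·S⁻¹ = [-31/330; 3/10]
x' − x̄ = [1457/330, -141/10] = K·y
y = (KᵀK)⁻¹·Kᵀ·(x' − x̄) = [-47]
z = y + H·x̄ = [-47] + [50] = [3]

z = [3]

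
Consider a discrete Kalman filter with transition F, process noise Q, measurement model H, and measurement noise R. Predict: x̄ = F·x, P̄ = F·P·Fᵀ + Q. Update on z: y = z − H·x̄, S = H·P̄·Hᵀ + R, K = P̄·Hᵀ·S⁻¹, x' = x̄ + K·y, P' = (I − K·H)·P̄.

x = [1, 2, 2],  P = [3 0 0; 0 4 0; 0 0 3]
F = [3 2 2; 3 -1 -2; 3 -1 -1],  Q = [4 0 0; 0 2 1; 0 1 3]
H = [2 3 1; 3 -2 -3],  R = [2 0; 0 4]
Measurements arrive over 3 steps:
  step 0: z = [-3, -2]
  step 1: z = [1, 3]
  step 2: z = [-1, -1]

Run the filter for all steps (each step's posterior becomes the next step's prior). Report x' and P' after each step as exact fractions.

step 0: x' = [-835783/1036583, -492058/1036583, 113083/1036583], P' = [779005/1036583 -686363/1036583 972975/1036583; -686363/1036583 940943/1036583 -1170873/1036583; 972975/1036583 -1170873/1036583 1853609/1036583]
step 1: x' = [15491404221/15032450198, -8254459397/15032450198, 6415249061/15032450198], P' = [20411593421/30064900396 -16911670381/30064900396 24430706571/30064900396; -16911670381/30064900396 23049158437/30064900396 -28496460459/30064900396; 24430706571/30064900396 -28496460459/30064900396 46639833965/30064900396]
step 2: x' = [-59083718449576/115971287362511, 119323305385728/811799011537577, -191599206566373/811799011537577], P' = [11030055347509/16567326766073 -63507525372083/115971287362511 91693582645677/115971287362511; -63507525372083/115971287362511 608646602811719/811799011537577 -749280846030987/811799011537577; 91693582645677/115971287362511 -749280846030987/811799011537577 1229613817489809/811799011537577]

step 0: x̄ = F·x = [11, -3, -1]
step 0: P̄ = F·P·Fᵀ + Q = [59 7 13; 7 45 38; 13 38 37]
step 0: y = z − H·x̄ = [-15, -44]
step 0: S = H·P̄·Hᵀ + R = [1044 -449; -449 1186]
step 0: K = P̄·Hᵀ·S⁻¹ = [235948/1036583 197704/1036583; 139615/1036583 -107089/1036583; 143470/1036583 -75039/1036583]
step 0: x' = x̄ + K·y = [-835783/1036583, -492058/1036583, 113083/1036583]
step 0: P' = (I − K·H)·P̄ = [779005/1036583 -686363/1036583 972975/1036583; -686363/1036583 940943/1036583 -1170873/1036583; 972975/1036583 -1170873/1036583 1853609/1036583]
step 1: x̄ = F·x = [-3265299/1036583, -2241457/1036583, -2128374/1036583]
step 1: P̄ = F·P·Fᵀ + Q = [16407945/1036583 2680872/1036583 6965269/1036583; 2680872/1036583 5198576/1036583 4544573/1036583; 6965269/1036583 4544573/1036583 8853928/1036583]
step 1: y = z − H·x̄ = [16419926/1036583, 2037610/1036583]
step 1: S = H·P̄·Hᵀ + R = [210645036/1036583 -16787320/1036583; -16787320/1036583 149287063/1036583]
step 1: K = P̄·Hᵀ·S⁻¹ = [7259441135/30064900396 1360375082/7516225099; 3413837045/30064900396 -708996665/7516225099; 5005932865/30064900396 -602153829/7516225099]
step 1: x' = x̄ + K·y = [15491404221/15032450198, -8254459397/15032450198, 6415249061/15032450198]
step 1: P' = (I − K·H)·P̄ = [20411593421/30064900396 -16911670381/30064900396 24430706571/30064900396; -16911670381/30064900396 23049158437/30064900396 -28496460459/30064900396; 24430706571/30064900396 -28496460459/30064900396 46639833965/30064900396]
step 2: x̄ = F·x = [42795791991/15032450198, 20949086969/7516225099, 48313422999/15032450198]
step 2: P̄ = F·P·Fᵀ + Q = [444976662589/30064900396 35645219833/15032450198 180869306391/30064900396; 35645219833/15032450198 36939584369/7516225099 63101174661/15032450198; 180869306391/30064900396 63101174661/15032450198 241480896321/30064900396]
step 2: y = z − H·x̄ = [-274631978993/15032450198, 42658395351/7516225099]
step 2: S = H·P̄·Hᵀ + R = [5747518982241/30064900396 -257757150835/15032450198; -257757150835/15032450198 1073176595628/7516225099]
step 2: K = P̄·Hᵀ·S⁻¹ = [27795890697277/115971287362511 20891366276206/115971287362511; 93776803597504/811799011537577 -75777175086055/811799011537577; 132740718218163/811799011537577 -66178631212059/811799011537577]
step 2: x' = x̄ + K·y = [-59083718449576/115971287362511, 119323305385728/811799011537577, -191599206566373/811799011537577]
step 2: P' = (I − K·H)·P̄ = [11030055347509/16567326766073 -63507525372083/115971287362511 91693582645677/115971287362511; -63507525372083/115971287362511 608646602811719/811799011537577 -749280846030987/811799011537577; 91693582645677/115971287362511 -749280846030987/811799011537577 1229613817489809/811799011537577]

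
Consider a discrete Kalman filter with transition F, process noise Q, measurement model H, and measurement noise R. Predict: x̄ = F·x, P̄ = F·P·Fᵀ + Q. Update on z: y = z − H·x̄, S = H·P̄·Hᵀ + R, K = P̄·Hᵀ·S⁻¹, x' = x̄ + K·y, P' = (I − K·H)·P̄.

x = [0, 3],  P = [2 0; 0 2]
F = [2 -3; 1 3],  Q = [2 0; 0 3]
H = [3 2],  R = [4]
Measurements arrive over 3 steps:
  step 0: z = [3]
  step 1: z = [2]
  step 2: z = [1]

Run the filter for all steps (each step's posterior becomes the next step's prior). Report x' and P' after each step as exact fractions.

step 0: x' = [-79/15, 139/15], P' = [476/45 -686/45; -686/45 1031/45]
step 1: x' = [-129248/74201, 261599/74201], P' = [502344/74201 -678026/74201; -678026/74201 977825/74201]
step 2: x' = [-15571987/10859789, 28247023/10859789], P' = [69267160/10859789 -93151050/10859789; -93151050/10859789 940935999/76018523]

step 0: x̄ = F·x = [-9, 9]
step 0: P̄ = F·P·Fᵀ + Q = [28 -14; -14 23]
step 0: y = z − H·x̄ = [12]
step 0: S = H·P̄·Hᵀ + R = [180]
step 0: K = P̄·Hᵀ·S⁻¹ = [14/45; 1/45]
step 0: x' = x̄ + K·y = [-79/15, 139/15]
step 0: P' = (I − K·H)·P̄ = [476/45 -686/45; -686/45 1031/45]
step 1: x̄ = F·x = [-115/3, 338/15]
step 1: P̄ = F·P·Fᵀ + Q = [3901/9 -2077/9; -2077/9 5774/45]
step 1: y = z − H·x̄ = [1079/15]
step 1: S = H·P̄·Hᵀ + R = [74201/45]
step 1: K = P̄·Hᵀ·S⁻¹ = [37745/74201; -19607/74201]
step 1: x' = x̄ + K·y = [-129248/74201, 261599/74201]
step 1: P' = (I − K·H)·P̄ = [502344/74201 -678026/74201; -678026/74201 977825/74201]
step 2: x̄ = F·x = [-1043293/74201, 655549/74201]
step 2: P̄ = F·P·Fᵀ + Q = [19094515/74201 -9829815/74201; -9829815/74201 5457216/74201]
step 2: y = z − H·x̄ = [1892982/74201]
step 2: S = H·P̄·Hᵀ + R = [76018523/74201]
step 2: K = P̄·Hᵀ·S⁻¹ = [5374845/10859789; -18575013/76018523]
step 2: x' = x̄ + K·y = [-15571987/10859789, 28247023/10859789]
step 2: P' = (I − K·H)·P̄ = [69267160/10859789 -93151050/10859789; -93151050/10859789 940935999/76018523]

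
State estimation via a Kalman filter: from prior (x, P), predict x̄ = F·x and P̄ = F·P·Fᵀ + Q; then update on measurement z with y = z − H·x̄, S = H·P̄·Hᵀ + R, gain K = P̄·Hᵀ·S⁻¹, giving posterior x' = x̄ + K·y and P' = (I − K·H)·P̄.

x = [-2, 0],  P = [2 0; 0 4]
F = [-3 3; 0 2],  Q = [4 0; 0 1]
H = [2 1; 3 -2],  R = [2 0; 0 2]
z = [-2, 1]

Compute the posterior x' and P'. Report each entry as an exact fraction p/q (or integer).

x' = [-4513/10694, -6518/5347]
P' = [1083/5347 844/5347; 844/5347 2682/5347]

x̄ = F·x = [6, 0]
P̄ = F·P·Fᵀ + Q = [58 24; 24 17]
y = z − H·x̄ = [-14, -17]
S = H·P̄·Hᵀ + R = [347 290; 290 304]
K = P̄·Hᵀ·S⁻¹ = [1505/5347 1561/10694; 2185/5347 -1416/5347]
x' = x̄ + K·y = [-4513/10694, -6518/5347]
P' = (I − K·H)·P̄ = [1083/5347 844/5347; 844/5347 2682/5347]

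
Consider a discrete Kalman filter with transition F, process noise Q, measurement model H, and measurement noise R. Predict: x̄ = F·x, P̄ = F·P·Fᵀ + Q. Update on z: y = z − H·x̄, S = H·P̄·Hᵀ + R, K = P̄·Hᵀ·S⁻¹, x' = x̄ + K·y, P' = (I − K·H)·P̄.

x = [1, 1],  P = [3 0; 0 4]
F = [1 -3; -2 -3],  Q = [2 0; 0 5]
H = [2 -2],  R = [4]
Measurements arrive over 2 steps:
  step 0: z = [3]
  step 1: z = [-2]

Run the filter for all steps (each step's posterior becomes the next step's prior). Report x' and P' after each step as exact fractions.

step 0: x' = [-173/70, -281/70], P' = [1314/35 1303/35; 1303/35 1326/35]
step 1: x' = [132771/24212, 39358/6053], P' = [201765/12106 104740/6053; 104740/6053 114633/6053]

step 0: x̄ = F·x = [-2, -5]
step 0: P̄ = F·P·Fᵀ + Q = [41 30; 30 53]
step 0: y = z − H·x̄ = [-3]
step 0: S = H·P̄·Hᵀ + R = [140]
step 0: K = P̄·Hᵀ·S⁻¹ = [11/70; -23/70]
step 0: x' = x̄ + K·y = [-173/70, -281/70]
step 0: P' = (I − K·H)·P̄ = [1314/35 1303/35; 1303/35 1326/35]
step 1: x̄ = F·x = [67/7, 1189/70]
step 1: P̄ = F·P·Fᵀ + Q = [1100/7 2643/7; 2643/7 33001/35]
step 1: y = z − H·x̄ = [449/35]
step 1: S = H·P̄·Hᵀ + R = [48424/35]
step 1: K = P̄·Hᵀ·S⁻¹ = [-7715/24212; -9893/12106]
step 1: x' = x̄ + K·y = [132771/24212, 39358/6053]
step 1: P' = (I − K·H)·P̄ = [201765/12106 104740/6053; 104740/6053 114633/6053]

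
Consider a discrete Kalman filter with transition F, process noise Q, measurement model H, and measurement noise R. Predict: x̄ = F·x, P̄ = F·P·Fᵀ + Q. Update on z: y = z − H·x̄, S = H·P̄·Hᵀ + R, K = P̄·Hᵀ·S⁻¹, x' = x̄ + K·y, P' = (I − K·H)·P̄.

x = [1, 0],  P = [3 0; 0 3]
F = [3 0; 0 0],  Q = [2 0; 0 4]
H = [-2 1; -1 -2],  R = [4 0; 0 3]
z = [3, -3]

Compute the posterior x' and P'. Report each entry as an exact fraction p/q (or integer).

x' = [-825/1726, 1332/863]
P' = [638/863 -58/863; -58/863 476/863]

x̄ = F·x = [3, 0]
P̄ = F·P·Fᵀ + Q = [29 0; 0 4]
y = z − H·x̄ = [9, 0]
S = H·P̄·Hᵀ + R = [124 50; 50 48]
K = P̄·Hᵀ·S⁻¹ = [-667/1726 -174/863; 148/863 -298/863]
x' = x̄ + K·y = [-825/1726, 1332/863]
P' = (I − K·H)·P̄ = [638/863 -58/863; -58/863 476/863]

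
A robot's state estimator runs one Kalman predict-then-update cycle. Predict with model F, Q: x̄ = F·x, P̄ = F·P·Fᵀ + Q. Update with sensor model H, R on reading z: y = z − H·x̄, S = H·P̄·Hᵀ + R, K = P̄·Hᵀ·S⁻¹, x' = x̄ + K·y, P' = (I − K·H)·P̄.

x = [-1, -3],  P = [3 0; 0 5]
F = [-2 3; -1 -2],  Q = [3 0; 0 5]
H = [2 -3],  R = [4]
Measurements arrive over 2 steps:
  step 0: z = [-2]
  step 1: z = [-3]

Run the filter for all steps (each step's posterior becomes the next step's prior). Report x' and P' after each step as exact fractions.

step 0: x̄ = F·x = [-7, 7]
step 0: P̄ = F·P·Fᵀ + Q = [60 -24; -24 28]
step 0: y = z − H·x̄ = [33]
step 0: S = H·P̄·Hᵀ + R = [784]
step 0: K = P̄·Hᵀ·S⁻¹ = [12/49; -33/196]
step 0: x' = x̄ + K·y = [53/49, 283/196]
step 0: P' = (I − K·H)·P̄ = [636/49 408/49; 408/49 283/49]
step 1: x̄ = F·x = [425/196, -389/98]
step 1: P̄ = F·P·Fᵀ + Q = [342/49 -18/49; -18/49 3645/49]
step 1: y = z − H·x̄ = [-943/49]
step 1: S = H·P̄·Hᵀ + R = [34585/49]
step 1: K = P̄·Hᵀ·S⁻¹ = [738/34585; -10971/34585]
step 1: x' = x̄ + K·y = [243161/138340, 147709/69170]
step 1: P' = (I − K·H)·P̄ = [230274/34585 152532/34585; 152532/34585 116316/34585]

step 0: x' = [53/49, 283/196], P' = [636/49 408/49; 408/49 283/49]
step 1: x' = [243161/138340, 147709/69170], P' = [230274/34585 152532/34585; 152532/34585 116316/34585]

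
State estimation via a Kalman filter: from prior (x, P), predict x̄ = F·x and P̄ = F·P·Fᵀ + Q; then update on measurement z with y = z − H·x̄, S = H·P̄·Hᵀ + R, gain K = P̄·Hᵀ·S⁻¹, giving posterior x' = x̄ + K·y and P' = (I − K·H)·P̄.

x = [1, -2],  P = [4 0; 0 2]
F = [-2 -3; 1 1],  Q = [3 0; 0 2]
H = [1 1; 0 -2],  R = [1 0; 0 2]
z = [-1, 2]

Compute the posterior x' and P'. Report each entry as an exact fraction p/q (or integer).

x̄ = F·x = [4, -1]
P̄ = F·P·Fᵀ + Q = [37 -14; -14 8]
y = z − H·x̄ = [-4, 0]
S = H·P̄·Hᵀ + R = [18 12; 12 34]
K = P̄·Hᵀ·S⁻¹ = [223/234 19/39; -1/39 -6/13]
x' = x̄ + K·y = [22/117, -35/39]
P' = (I − K·H)·P̄ = [337/234 -19/39; -19/39 6/13]

x' = [22/117, -35/39]
P' = [337/234 -19/39; -19/39 6/13]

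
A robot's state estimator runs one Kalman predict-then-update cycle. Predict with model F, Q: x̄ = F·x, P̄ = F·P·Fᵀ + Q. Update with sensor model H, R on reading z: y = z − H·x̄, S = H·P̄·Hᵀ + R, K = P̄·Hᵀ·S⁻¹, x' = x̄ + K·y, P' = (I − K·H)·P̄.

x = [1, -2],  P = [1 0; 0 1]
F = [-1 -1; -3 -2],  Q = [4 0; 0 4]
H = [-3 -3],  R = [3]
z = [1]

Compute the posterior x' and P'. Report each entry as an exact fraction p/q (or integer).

x' = [23/100, -27/50]
P' = [237/100 -113/50; -113/50 62/25]

x̄ = F·x = [1, 1]
P̄ = F·P·Fᵀ + Q = [6 5; 5 17]
y = z − H·x̄ = [7]
S = H·P̄·Hᵀ + R = [300]
K = P̄·Hᵀ·S⁻¹ = [-11/100; -11/50]
x' = x̄ + K·y = [23/100, -27/50]
P' = (I − K·H)·P̄ = [237/100 -113/50; -113/50 62/25]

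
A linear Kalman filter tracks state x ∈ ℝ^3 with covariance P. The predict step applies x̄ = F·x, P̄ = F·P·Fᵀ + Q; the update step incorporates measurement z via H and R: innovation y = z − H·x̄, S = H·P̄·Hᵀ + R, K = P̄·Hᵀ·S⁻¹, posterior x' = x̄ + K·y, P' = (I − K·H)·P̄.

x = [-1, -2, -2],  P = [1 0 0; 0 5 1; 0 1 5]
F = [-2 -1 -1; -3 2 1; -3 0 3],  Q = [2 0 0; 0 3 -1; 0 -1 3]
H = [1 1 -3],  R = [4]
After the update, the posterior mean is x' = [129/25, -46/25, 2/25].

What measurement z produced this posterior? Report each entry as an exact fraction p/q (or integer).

x̄ = F·x = [6, -3, -3]
P̄ = F·P·Fᵀ + Q = [18 -12 -12; -12 41 29; -12 29 57]
S = H·P̄·Hᵀ + R = [450]
K = P̄·Hᵀ·S⁻¹ = [7/75; -29/225; -77/225]
x' − x̄ = [-21/25, 29/25, 77/25] = K·y
y = (KᵀK)⁻¹·Kᵀ·(x' − x̄) = [-9]
z = y + H·x̄ = [-9] + [12] = [3]

z = [3]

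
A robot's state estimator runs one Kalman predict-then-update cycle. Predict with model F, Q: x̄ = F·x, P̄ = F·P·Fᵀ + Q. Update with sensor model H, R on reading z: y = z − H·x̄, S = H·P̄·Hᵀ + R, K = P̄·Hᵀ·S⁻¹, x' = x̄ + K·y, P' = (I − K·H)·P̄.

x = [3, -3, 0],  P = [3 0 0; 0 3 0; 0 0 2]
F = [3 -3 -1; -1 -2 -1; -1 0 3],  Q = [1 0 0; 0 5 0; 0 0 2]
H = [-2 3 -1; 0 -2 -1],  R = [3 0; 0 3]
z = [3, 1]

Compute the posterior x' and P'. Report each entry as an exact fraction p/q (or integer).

x̄ = F·x = [18, 3, -3]
P̄ = F·P·Fᵀ + Q = [57 11 -15; 11 22 -3; -15 -3 23]
y = z − H·x̄ = [27, 4]
S = H·P̄·Hᵀ + R = [278 -92; -92 102]
K = P̄·Hᵀ·S⁻¹ = [-1844/4973 -4009/9946; 511/9946 -3537/9946; -442/4973 -2455/9946]
x' = x̄ + K·y = [31708/4973, 29487/9946, -31763/4973]
P' = (I − K·H)·P̄ = [295451/9946 118373/9946 -224719/9946; 118373/9946 24889/4973 -88945/9946; -224719/9946 -88945/9946 185255/9946]

x' = [31708/4973, 29487/9946, -31763/4973]
P' = [295451/9946 118373/9946 -224719/9946; 118373/9946 24889/4973 -88945/9946; -224719/9946 -88945/9946 185255/9946]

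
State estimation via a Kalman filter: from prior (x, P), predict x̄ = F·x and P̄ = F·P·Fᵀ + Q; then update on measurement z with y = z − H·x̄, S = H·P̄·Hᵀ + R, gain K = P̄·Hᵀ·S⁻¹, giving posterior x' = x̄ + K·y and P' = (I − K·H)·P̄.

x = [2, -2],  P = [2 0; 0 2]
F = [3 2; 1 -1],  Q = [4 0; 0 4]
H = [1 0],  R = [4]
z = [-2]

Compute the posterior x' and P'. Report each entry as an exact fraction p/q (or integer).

x' = [-26/17, 64/17]
P' = [60/17 4/17; 4/17 134/17]

x̄ = F·x = [2, 4]
P̄ = F·P·Fᵀ + Q = [30 2; 2 8]
y = z − H·x̄ = [-4]
S = H·P̄·Hᵀ + R = [34]
K = P̄·Hᵀ·S⁻¹ = [15/17; 1/17]
x' = x̄ + K·y = [-26/17, 64/17]
P' = (I − K·H)·P̄ = [60/17 4/17; 4/17 134/17]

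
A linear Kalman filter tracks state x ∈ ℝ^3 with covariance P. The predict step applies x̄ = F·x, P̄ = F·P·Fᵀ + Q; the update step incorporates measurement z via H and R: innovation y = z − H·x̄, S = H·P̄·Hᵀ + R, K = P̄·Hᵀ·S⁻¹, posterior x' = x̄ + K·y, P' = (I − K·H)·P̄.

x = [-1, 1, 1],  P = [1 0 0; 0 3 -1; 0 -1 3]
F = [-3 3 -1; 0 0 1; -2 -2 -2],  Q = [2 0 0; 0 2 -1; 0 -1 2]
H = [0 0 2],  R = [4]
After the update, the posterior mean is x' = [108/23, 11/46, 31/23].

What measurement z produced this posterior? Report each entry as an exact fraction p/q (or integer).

x̄ = F·x = [5, 1, -2]
P̄ = F·P·Fᵀ + Q = [47 -6 -2; -6 5 -5; -2 -5 22]
S = H·P̄·Hᵀ + R = [92]
K = P̄·Hᵀ·S⁻¹ = [-1/23; -5/46; 11/23]
x' − x̄ = [-7/23, -35/46, 77/23] = K·y
y = (KᵀK)⁻¹·Kᵀ·(x' − x̄) = [7]
z = y + H·x̄ = [7] + [-4] = [3]

z = [3]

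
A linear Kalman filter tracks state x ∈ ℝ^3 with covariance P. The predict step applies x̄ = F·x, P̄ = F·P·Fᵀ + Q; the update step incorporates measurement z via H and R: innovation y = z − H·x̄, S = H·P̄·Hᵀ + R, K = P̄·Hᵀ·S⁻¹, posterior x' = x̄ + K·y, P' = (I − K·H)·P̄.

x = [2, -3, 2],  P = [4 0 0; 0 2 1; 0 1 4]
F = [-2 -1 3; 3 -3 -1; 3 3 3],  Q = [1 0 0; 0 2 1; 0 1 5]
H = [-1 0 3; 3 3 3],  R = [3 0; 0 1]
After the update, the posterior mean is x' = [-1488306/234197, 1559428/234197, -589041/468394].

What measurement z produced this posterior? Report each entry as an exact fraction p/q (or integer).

x̄ = F·x = [5, 13, 3]
P̄ = F·P·Fᵀ + Q = [49 -38 12; -38 66 -5; 12 -5 113]
S = H·P̄·Hᵀ + R = [997 1011; 1011 1495]
K = P̄·Hᵀ·S⁻¹ = [-44597/234197 40968/234197; -17687/234197 22770/234197; 124905/468394 28323/468394]
x' − x̄ = [-2659291/234197, -1485133/234197, -1994223/468394] = K·y
y = (KᵀK)⁻¹·Kᵀ·(x' − x̄) = [-1, -66]
z = y + H·x̄ = [-1, -66] + [4, 63] = [3, -3]

z = [3, -3]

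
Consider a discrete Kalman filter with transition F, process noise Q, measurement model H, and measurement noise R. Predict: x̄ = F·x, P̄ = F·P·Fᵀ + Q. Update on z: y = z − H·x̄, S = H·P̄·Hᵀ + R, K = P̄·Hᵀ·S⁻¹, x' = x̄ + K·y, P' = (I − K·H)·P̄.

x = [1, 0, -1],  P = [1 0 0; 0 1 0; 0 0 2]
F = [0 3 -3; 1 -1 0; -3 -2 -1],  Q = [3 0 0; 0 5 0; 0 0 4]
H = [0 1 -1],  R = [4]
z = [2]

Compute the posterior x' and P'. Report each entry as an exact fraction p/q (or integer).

x' = [99/32, 3/4, -11/8]
P' = [951/32 -9/4 -15/8; -9/4 5 4; -15/8 4 13/2]

x̄ = F·x = [3, 1, -2]
P̄ = F·P·Fᵀ + Q = [30 -3 0; -3 7 -1; 0 -1 19]
y = z − H·x̄ = [-1]
S = H·P̄·Hᵀ + R = [32]
K = P̄·Hᵀ·S⁻¹ = [-3/32; 1/4; -5/8]
x' = x̄ + K·y = [99/32, 3/4, -11/8]
P' = (I − K·H)·P̄ = [951/32 -9/4 -15/8; -9/4 5 4; -15/8 4 13/2]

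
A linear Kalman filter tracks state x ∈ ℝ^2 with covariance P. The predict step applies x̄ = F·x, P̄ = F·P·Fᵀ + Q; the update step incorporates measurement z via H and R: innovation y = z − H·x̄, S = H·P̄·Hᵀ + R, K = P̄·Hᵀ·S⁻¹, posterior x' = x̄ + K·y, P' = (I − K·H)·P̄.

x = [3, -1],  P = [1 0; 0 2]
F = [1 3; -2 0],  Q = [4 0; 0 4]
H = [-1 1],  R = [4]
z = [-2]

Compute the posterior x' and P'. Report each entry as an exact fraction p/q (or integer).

x̄ = F·x = [0, -6]
P̄ = F·P·Fᵀ + Q = [23 -2; -2 8]
y = z − H·x̄ = [4]
S = H·P̄·Hᵀ + R = [39]
K = P̄·Hᵀ·S⁻¹ = [-25/39; 10/39]
x' = x̄ + K·y = [-100/39, -194/39]
P' = (I − K·H)·P̄ = [272/39 172/39; 172/39 212/39]

x' = [-100/39, -194/39]
P' = [272/39 172/39; 172/39 212/39]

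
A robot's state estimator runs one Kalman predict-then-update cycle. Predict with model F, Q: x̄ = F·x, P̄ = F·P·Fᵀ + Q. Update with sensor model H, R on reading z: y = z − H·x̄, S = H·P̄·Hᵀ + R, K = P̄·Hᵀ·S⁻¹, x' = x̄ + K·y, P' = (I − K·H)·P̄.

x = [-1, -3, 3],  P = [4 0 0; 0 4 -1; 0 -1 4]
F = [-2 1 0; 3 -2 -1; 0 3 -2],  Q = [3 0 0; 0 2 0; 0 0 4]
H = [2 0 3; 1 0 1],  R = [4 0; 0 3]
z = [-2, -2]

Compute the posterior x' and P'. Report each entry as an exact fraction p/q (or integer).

x' = [672/559, -5801/2236, -23/13]
P' = [10671/1118 -7411/559 -87/13; -7411/559 68363/2236 121/13; -87/13 121/13 66/13]

x̄ = F·x = [-1, 0, -15]
P̄ = F·P·Fᵀ + Q = [23 -31 14; -31 54 -17; 14 -17 68]
y = z − H·x̄ = [45, 14]
S = H·P̄·Hᵀ + R = [876 320; 320 122]
K = P̄·Hᵀ·S⁻¹ = [-138/559 1063/1118; 787/2236 -736/559; 6/13 -7/13]
x' = x̄ + K·y = [672/559, -5801/2236, -23/13]
P' = (I − K·H)·P̄ = [10671/1118 -7411/559 -87/13; -7411/559 68363/2236 121/13; -87/13 121/13 66/13]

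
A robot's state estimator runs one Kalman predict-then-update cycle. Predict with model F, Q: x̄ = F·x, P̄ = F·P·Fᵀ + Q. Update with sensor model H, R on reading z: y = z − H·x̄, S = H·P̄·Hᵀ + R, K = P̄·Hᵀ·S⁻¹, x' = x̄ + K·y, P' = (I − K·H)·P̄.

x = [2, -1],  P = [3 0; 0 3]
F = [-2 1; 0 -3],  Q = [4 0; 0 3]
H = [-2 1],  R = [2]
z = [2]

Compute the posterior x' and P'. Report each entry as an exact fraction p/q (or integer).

x' = [-203/144, -2/3]
P' = [527/144 20/3; 20/3 14]

x̄ = F·x = [-5, 3]
P̄ = F·P·Fᵀ + Q = [19 -9; -9 30]
y = z − H·x̄ = [-11]
S = H·P̄·Hᵀ + R = [144]
K = P̄·Hᵀ·S⁻¹ = [-47/144; 1/3]
x' = x̄ + K·y = [-203/144, -2/3]
P' = (I − K·H)·P̄ = [527/144 20/3; 20/3 14]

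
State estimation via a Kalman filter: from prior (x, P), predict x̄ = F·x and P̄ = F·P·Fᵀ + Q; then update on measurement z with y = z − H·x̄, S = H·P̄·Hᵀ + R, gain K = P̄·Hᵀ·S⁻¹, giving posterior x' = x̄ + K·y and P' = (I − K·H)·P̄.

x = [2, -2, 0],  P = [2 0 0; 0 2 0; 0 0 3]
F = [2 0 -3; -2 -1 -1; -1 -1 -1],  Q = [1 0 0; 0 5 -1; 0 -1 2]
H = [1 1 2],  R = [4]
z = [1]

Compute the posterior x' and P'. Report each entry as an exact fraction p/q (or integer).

x' = [545/148, -331/148, -31/148]
P' = [3119/148 -1497/148 -717/148; -1497/148 1439/148 99/148; -717/148 99/148 371/148]

x̄ = F·x = [4, -2, 0]
P̄ = F·P·Fᵀ + Q = [36 1 5; 1 18 8; 5 8 9]
y = z − H·x̄ = [-1]
S = H·P̄·Hᵀ + R = [148]
K = P̄·Hᵀ·S⁻¹ = [47/148; 35/148; 31/148]
x' = x̄ + K·y = [545/148, -331/148, -31/148]
P' = (I − K·H)·P̄ = [3119/148 -1497/148 -717/148; -1497/148 1439/148 99/148; -717/148 99/148 371/148]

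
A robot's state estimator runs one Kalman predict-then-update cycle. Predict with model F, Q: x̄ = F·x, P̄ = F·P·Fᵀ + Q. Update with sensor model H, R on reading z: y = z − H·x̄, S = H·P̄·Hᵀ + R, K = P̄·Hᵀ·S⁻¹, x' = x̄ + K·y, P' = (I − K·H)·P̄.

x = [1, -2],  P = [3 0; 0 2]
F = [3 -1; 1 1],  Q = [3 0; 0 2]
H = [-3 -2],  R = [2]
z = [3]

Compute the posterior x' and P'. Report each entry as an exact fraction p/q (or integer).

x̄ = F·x = [5, -1]
P̄ = F·P·Fᵀ + Q = [32 7; 7 7]
y = z − H·x̄ = [16]
S = H·P̄·Hᵀ + R = [402]
K = P̄·Hᵀ·S⁻¹ = [-55/201; -35/402]
x' = x̄ + K·y = [125/201, -481/201]
P' = (I − K·H)·P̄ = [382/201 -518/201; -518/201 1589/402]

x' = [125/201, -481/201]
P' = [382/201 -518/201; -518/201 1589/402]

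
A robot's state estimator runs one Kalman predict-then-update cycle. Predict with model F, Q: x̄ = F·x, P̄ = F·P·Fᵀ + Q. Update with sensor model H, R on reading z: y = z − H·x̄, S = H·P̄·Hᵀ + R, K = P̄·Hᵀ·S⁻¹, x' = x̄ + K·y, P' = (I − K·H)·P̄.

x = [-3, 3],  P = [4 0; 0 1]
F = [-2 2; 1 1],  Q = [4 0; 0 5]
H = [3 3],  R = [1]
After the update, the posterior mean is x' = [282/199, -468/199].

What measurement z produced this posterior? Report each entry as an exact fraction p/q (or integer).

x̄ = F·x = [12, 0]
P̄ = F·P·Fᵀ + Q = [24 -6; -6 10]
S = H·P̄·Hᵀ + R = [199]
K = P̄·Hᵀ·S⁻¹ = [54/199; 12/199]
x' − x̄ = [-2106/199, -468/199] = K·y
y = (KᵀK)⁻¹·Kᵀ·(x' − x̄) = [-39]
z = y + H·x̄ = [-39] + [36] = [-3]

z = [-3]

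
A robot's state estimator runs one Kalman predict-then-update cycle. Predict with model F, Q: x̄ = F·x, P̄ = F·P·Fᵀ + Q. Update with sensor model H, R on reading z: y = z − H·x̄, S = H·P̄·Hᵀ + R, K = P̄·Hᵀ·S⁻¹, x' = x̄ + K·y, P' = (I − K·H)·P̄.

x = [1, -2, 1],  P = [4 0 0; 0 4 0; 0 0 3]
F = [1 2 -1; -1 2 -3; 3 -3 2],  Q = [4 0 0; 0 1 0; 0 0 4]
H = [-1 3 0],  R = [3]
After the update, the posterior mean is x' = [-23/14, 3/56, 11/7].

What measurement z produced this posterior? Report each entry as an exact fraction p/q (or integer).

z = [2]

x̄ = F·x = [-4, -8, 11]
P̄ = F·P·Fᵀ + Q = [27 21 -18; 21 48 -54; -18 -54 88]
S = H·P̄·Hᵀ + R = [336]
K = P̄·Hᵀ·S⁻¹ = [3/28; 41/112; -3/7]
x' − x̄ = [33/14, 451/56, -66/7] = K·y
y = (KᵀK)⁻¹·Kᵀ·(x' − x̄) = [22]
z = y + H·x̄ = [22] + [-20] = [2]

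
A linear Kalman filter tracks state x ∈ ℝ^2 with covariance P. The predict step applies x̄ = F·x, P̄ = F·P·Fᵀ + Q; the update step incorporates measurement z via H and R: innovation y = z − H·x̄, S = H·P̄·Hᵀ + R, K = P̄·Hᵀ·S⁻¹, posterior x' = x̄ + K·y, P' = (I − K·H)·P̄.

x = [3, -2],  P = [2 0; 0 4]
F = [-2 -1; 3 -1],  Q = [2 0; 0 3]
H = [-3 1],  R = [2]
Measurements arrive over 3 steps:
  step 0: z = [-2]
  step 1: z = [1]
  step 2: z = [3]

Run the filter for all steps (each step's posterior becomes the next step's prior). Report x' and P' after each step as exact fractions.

step 0: x̄ = F·x = [-4, 11]
step 0: P̄ = F·P·Fᵀ + Q = [14 -8; -8 25]
step 0: y = z − H·x̄ = [-25]
step 0: S = H·P̄·Hᵀ + R = [201]
step 0: K = P̄·Hᵀ·S⁻¹ = [-50/201; 49/201]
step 0: x' = x̄ + K·y = [446/201, 986/201]
step 0: P' = (I − K·H)·P̄ = [314/201 842/201; 842/201 2624/201]
step 1: x̄ = F·x = [-626/67, 352/201]
step 1: P̄ = F·P·Fᵀ + Q = [2550/67 -34/67; -34/67 1001/201]
step 1: y = z − H·x̄ = [-5785/201]
step 1: S = H·P̄·Hᵀ + R = [70865/201]
step 1: K = P̄·Hᵀ·S⁻¹ = [-23052/70865; 1307/70865]
step 1: x' = x̄ + K·y = [270/14173, 17297/14173]
step 1: P' = (I − K·H)·P̄ = [53346/70865 113934/70865; 113934/70865 344416/70865]
step 2: x̄ = F·x = [-17837/14173, -16487/14173]
step 2: P̄ = F·P·Fᵀ + Q = [1155266/70865 -89594/70865; -89594/70865 353521/70865]
step 2: y = z − H·x̄ = [5495/14173]
step 2: S = H·P̄·Hᵀ + R = [11430209/70865]
step 2: K = P̄·Hᵀ·S⁻¹ = [-3555392/11430209; 622303/11430209]
step 2: x' = x̄ + K·y = [-2251943/1632887, -1865018/1632887]
step 2: P' = (I − K·H)·P̄ = [7960482/11430209 16770662/11430209; 16770662/11430209 51556592/11430209]

step 0: x' = [446/201, 986/201], P' = [314/201 842/201; 842/201 2624/201]
step 1: x' = [270/14173, 17297/14173], P' = [53346/70865 113934/70865; 113934/70865 344416/70865]
step 2: x' = [-2251943/1632887, -1865018/1632887], P' = [7960482/11430209 16770662/11430209; 16770662/11430209 51556592/11430209]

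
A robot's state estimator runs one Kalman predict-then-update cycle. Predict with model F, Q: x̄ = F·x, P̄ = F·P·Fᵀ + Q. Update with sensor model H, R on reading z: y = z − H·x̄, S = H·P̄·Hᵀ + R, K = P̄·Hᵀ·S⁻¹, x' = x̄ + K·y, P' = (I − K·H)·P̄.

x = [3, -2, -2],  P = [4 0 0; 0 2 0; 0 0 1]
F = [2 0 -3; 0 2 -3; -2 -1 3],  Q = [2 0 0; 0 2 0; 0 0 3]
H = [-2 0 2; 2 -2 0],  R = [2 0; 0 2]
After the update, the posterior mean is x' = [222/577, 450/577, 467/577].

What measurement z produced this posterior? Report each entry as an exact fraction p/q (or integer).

z = [1, -1]

x̄ = F·x = [12, 2, -10]
P̄ = F·P·Fᵀ + Q = [27 9 -25; 9 19 -13; -25 -13 30]
S = H·P̄·Hᵀ + R = [430 -120; -120 114]
K = P̄·Hᵀ·S⁻¹ = [-628/2885 50/577; -618/2885 -694/1731; 161/577 48/577]
x' − x̄ = [-6702/577, -704/577, 6237/577] = K·y
y = (KᵀK)⁻¹·Kᵀ·(x' − x̄) = [45, -21]
z = y + H·x̄ = [45, -21] + [-44, 20] = [1, -1]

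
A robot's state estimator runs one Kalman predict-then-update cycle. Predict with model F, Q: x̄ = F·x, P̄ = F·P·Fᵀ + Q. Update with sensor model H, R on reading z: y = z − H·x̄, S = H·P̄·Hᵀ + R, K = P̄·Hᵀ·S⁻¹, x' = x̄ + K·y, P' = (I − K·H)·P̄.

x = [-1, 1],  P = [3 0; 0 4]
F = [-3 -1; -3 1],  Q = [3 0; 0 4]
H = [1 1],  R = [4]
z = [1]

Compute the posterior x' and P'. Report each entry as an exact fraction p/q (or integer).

x̄ = F·x = [2, 4]
P̄ = F·P·Fᵀ + Q = [34 23; 23 35]
y = z − H·x̄ = [-5]
S = H·P̄·Hᵀ + R = [119]
K = P̄·Hᵀ·S⁻¹ = [57/119; 58/119]
x' = x̄ + K·y = [-47/119, 186/119]
P' = (I − K·H)·P̄ = [797/119 -569/119; -569/119 801/119]

x' = [-47/119, 186/119]
P' = [797/119 -569/119; -569/119 801/119]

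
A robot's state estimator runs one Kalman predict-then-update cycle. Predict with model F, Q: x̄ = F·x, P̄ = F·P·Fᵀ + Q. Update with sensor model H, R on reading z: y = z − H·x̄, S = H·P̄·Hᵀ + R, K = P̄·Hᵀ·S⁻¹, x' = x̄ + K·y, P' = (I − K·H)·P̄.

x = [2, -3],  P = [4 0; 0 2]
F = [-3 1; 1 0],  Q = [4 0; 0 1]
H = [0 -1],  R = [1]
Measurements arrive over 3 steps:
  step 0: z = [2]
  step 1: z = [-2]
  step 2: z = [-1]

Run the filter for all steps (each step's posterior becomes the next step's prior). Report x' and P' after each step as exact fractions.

step 0: x̄ = F·x = [-9, 2]
step 0: P̄ = F·P·Fᵀ + Q = [42 -12; -12 5]
step 0: y = z − H·x̄ = [4]
step 0: S = H·P̄·Hᵀ + R = [6]
step 0: K = P̄·Hᵀ·S⁻¹ = [2; -5/6]
step 0: x' = x̄ + K·y = [-1, -4/3]
step 0: P' = (I − K·H)·P̄ = [18 -2; -2 5/6]
step 1: x̄ = F·x = [5/3, -1]
step 1: P̄ = F·P·Fᵀ + Q = [1073/6 -56; -56 19]
step 1: y = z − H·x̄ = [-3]
step 1: S = H·P̄·Hᵀ + R = [20]
step 1: K = P̄·Hᵀ·S⁻¹ = [14/5; -19/20]
step 1: x' = x̄ + K·y = [-101/15, 37/20]
step 1: P' = (I − K·H)·P̄ = [661/30 -14/5; -14/5 19/20]
step 2: x̄ = F·x = [441/20, -101/15]
step 2: P̄ = F·P·Fᵀ + Q = [4401/20 -689/10; -689/10 691/30]
step 2: y = z − H·x̄ = [-116/15]
step 2: S = H·P̄·Hᵀ + R = [721/30]
step 2: K = P̄·Hᵀ·S⁻¹ = [2067/721; -691/721]
step 2: x' = x̄ + K·y = [-347/2884, 489/721]
step 2: P' = (I − K·H)·P̄ = [64959/2884 -2067/721; -2067/721 691/721]

step 0: x' = [-1, -4/3], P' = [18 -2; -2 5/6]
step 1: x' = [-101/15, 37/20], P' = [661/30 -14/5; -14/5 19/20]
step 2: x' = [-347/2884, 489/721], P' = [64959/2884 -2067/721; -2067/721 691/721]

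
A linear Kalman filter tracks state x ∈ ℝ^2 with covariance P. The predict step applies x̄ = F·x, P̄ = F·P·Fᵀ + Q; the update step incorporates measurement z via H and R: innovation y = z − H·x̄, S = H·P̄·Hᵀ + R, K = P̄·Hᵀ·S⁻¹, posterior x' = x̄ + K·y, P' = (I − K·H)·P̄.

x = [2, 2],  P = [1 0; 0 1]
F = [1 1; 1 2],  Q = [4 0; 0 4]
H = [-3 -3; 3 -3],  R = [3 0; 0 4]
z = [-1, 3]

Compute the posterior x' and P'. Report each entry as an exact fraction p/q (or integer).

x̄ = F·x = [4, 6]
P̄ = F·P·Fᵀ + Q = [6 3; 3 9]
y = z − H·x̄ = [29, 9]
S = H·P̄·Hᵀ + R = [192 27; 27 85]
K = P̄·Hᵀ·S⁻¹ = [-846/5197 819/5197; -858/5197 -828/5197]
x' = x̄ + K·y = [3625/5197, -1152/5197]
P' = (I − K·H)·P̄ = [969/5197 -123/5197; -123/5197 981/5197]

x' = [3625/5197, -1152/5197]
P' = [969/5197 -123/5197; -123/5197 981/5197]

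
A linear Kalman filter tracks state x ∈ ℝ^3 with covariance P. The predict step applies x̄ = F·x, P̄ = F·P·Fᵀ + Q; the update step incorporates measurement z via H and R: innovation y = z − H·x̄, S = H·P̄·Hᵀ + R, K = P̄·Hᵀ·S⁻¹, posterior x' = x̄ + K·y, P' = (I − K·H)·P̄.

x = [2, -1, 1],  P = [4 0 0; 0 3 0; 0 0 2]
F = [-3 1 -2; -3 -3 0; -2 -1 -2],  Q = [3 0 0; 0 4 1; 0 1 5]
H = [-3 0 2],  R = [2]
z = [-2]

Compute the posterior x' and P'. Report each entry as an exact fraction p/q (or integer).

x̄ = F·x = [-9, -3, -5]
P̄ = F·P·Fᵀ + Q = [50 27 29; 27 67 34; 29 34 32]
y = z − H·x̄ = [-19]
S = H·P̄·Hᵀ + R = [232]
K = P̄·Hᵀ·S⁻¹ = [-23/58; -13/232; -23/232]
x' = x̄ + K·y = [-85/58, -449/232, -723/232]
P' = (I − K·H)·P̄ = [392/29 1267/58 1153/58; 1267/58 15375/232 7589/232; 1153/58 7589/232 6895/232]

x' = [-85/58, -449/232, -723/232]
P' = [392/29 1267/58 1153/58; 1267/58 15375/232 7589/232; 1153/58 7589/232 6895/232]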